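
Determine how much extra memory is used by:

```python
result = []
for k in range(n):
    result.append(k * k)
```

Space complexity: O(n).
Auxiliary storage grows linearly with the input size n in the worst case.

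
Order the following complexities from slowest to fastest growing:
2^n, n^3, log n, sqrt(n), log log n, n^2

Ordered by growth rate: log log n < log n < sqrt(n) < n^2 < n^3 < 2^n.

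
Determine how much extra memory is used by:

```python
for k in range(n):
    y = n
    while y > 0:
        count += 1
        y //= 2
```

Space complexity: O(1).
Only a constant amount of auxiliary storage is used; nothing grows with n.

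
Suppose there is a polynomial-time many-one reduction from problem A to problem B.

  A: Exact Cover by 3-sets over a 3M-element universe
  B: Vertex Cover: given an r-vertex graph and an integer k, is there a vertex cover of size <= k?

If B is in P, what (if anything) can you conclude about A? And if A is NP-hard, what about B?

A poly-time reduction A <=_p B means any A-instance can be transformed to a B-instance in poly time.
If B is in P: compose the reduction with B's poly-time algorithm to solve A in poly time, so A is in P.
If A is NP-hard: every NP problem reduces to A, which reduces to B; composing reductions, every NP problem reduces to B, so B is NP-hard.
(Here in fact A is NP-complete and B is NP-complete.)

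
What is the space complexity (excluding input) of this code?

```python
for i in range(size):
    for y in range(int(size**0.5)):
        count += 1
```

Space complexity: O(1).
Only a constant amount of auxiliary storage is used; nothing grows with n.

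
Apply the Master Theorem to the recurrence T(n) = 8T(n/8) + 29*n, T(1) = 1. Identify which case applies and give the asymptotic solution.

a=8, b=8, f(n)=29*n.
log_8(8) = 1, so n^(log_b(a)) = n.
f(n) = Theta(n), so Case 2 applies.
T(n) = Theta(n log n).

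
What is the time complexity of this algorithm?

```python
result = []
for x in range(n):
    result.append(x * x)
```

Time complexity: O(n).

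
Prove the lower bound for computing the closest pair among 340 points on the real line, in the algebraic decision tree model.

Reduction from element distinctness: given 340 reals, the closest-pair distance is 0 iff two are equal. Element distinctness has an Omega(n log n) lower bound in the algebraic decision tree model (Ben-Or). Therefore closest pair on a line also requires Omega(n log n). Sorting then a linear scan achieves this.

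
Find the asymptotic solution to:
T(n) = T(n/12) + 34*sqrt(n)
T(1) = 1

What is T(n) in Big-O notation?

Each level contributes sqrt(n/12^k). Geometric series with ratio 1/sqrt(12) < 1 sums to O(sqrt(n)).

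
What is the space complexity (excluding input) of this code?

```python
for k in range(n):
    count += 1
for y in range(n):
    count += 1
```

Space complexity: O(1).
Only a constant amount of auxiliary storage is used; nothing grows with n.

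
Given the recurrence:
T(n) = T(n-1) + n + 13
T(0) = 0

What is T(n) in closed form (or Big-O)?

Dominant term in sum is 1*sum(i, i=1..n) = 1*n*(n+1)/2 = O(n^2).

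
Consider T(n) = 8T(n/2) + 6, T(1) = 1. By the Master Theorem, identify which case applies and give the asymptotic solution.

a=8, b=2, f(n)=6.
log_2(8) = 3 > 0.
Since f(n) = O(n^0) is polynomially smaller than n^3, Case 1 applies.
T(n) = Theta(n^3).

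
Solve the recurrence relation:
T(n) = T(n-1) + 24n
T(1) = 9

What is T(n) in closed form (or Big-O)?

Unrolling: T(n) = 9 + 24*(2 + 3 + ... + n) = 9 + 24*(n(n+1)/2 - 1) = O(n^2).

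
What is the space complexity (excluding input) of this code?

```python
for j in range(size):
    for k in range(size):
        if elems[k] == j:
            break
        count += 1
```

Space complexity: O(1).
Only a constant amount of auxiliary storage is used; nothing grows with n.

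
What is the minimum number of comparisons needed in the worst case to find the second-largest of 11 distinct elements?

Lower bound: finding the max needs 11-1 comparisons. By the adversary weight-doubling argument, the max must personally win >= ceil(log_2(11)) = 4 comparisons; the 2nd-largest is among those 4 losers, needing 4-1 more comparisons. Total >= 11-1 + 4-1 = 13. A balanced knockout tournament achieves this.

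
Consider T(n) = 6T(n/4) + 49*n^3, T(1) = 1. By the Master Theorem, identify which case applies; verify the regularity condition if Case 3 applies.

a=6, b=4, f(n)=49*n^3.
log_4(6) = 1.292 < 3.
f(n) = Omega(n^(1.292+epsilon)) for some epsilon > 0, so Case 3 is the candidate.
Regularity: a*f(n/b) = 6*49*(n/4)^3 = (6/64)*49*n^3 <= c*f(n) with c = 6/64 < 1. Satisfied.
Case 3: T(n) = Theta(n^3).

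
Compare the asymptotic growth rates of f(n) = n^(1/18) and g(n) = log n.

f(n) = n^(1/18) grows faster: any positive power of n dominates log n.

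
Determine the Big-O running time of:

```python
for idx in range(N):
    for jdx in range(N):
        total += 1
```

Time complexity: O(n^2).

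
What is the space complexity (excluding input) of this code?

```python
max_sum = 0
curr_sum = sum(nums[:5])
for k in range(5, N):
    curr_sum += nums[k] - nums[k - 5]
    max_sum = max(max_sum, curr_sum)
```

Space complexity: O(1).
Only a constant amount of auxiliary storage is used; nothing grows with n.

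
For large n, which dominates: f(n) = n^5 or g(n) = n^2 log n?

f(n) = n^5 grows faster: n^5 / (n^2 log n) = n^3/log n -> infinity.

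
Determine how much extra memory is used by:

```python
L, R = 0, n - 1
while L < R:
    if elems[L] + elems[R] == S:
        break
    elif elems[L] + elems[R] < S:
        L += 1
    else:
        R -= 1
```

Space complexity: O(1).
Only a constant amount of auxiliary storage is used; nothing grows with n.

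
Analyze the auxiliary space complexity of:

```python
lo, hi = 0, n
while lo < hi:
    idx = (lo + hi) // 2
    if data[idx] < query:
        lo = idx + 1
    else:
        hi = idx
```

Space complexity: O(1).
Only a constant amount of auxiliary storage is used; nothing grows with n.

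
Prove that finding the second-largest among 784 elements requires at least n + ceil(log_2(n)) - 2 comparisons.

Lower bound (adversary): identifying the maximum requires 784-1 comparisons (each eliminates one candidate). Assign weight 1 to each element; on each comparison the adversary lets the heavier side win and gives it the loser's weight. The max ends with weight 784, but each comparison it wins at most doubles its weight, so the max must win >= ceil(log_2(784)) = 10 comparisons. The second-largest is one of those 10 direct losers to the max, and identifying which one is largest needs >= 10-1 further comparisons. Total >= 784-1 + 10-1 = 792.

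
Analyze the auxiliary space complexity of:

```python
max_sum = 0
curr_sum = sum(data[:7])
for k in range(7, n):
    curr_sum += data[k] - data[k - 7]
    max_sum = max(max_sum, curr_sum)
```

Space complexity: O(1).
Only a constant amount of auxiliary storage is used; nothing grows with n.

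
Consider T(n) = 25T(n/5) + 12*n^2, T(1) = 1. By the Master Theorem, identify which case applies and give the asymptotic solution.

a=25, b=5, f(n)=12*n^2.
log_5(25) = 2, so n^(log_b(a)) = n^2.
f(n) = Theta(n^2), so Case 2 applies.
T(n) = Theta(n^2 log n).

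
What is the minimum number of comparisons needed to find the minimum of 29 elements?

Finding the minimum requires 28 comparisons, identical reasoning to finding the maximum. Each comparison eliminates one candidate.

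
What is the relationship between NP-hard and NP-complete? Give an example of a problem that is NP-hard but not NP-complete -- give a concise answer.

NP-hard: at least as hard as any NP problem (but need not be in NP). NP-complete = NP-hard intersection NP. The Halting Problem is NP-hard but undecidable (not in NP). The optimization version of TSP is NP-hard but not a decision problem.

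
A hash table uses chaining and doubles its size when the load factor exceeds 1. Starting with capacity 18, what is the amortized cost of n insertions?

Rehashing occurs when load exceeds 1. Total rehash cost is geometric series summing to O(n). Each insertion itself is O(1). Amortized: O(1).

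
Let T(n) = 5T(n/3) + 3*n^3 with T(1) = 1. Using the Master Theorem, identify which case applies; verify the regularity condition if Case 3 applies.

a=5, b=3, f(n)=3*n^3.
log_3(5) = 1.465 < 3.
f(n) = Omega(n^(1.465+epsilon)) for some epsilon > 0, so Case 3 is the candidate.
Regularity: a*f(n/b) = 5*3*(n/3)^3 = (5/27)*3*n^3 <= c*f(n) with c = 5/27 < 1. Satisfied.
Case 3: T(n) = Theta(n^3).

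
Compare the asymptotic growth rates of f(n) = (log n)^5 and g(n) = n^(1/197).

g(n) = n^(1/197) grows faster: any positive power of n dominates any polylog.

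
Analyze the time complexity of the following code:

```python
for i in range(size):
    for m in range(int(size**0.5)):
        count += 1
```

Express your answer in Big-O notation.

Time complexity: O(n * sqrt(n)).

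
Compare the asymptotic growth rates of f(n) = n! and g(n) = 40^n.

f(n) = n! grows faster: n!/40^n -> infinity by Stirling.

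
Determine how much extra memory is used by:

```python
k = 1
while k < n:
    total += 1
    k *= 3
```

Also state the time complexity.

Space complexity: O(1).
Only a constant amount of auxiliary storage is used; nothing grows with n.
Time complexity: O(log n).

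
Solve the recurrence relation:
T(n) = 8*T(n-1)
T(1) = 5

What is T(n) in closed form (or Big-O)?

Each step multiplies by 8. T(n) = T(1)*8^(n-1) = 5*8^(n-1).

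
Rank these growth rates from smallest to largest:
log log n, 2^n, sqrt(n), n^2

Ordered by growth rate: log log n < sqrt(n) < n^2 < 2^n.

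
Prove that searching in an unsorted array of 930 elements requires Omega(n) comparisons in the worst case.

An adversary can always place the target in the last position checked. Until all 930 positions are examined, the target might be in any unchecked position. Therefore 930 comparisons are necessary.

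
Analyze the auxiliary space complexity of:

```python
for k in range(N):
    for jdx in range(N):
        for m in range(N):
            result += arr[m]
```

Space complexity: O(1).
Only a constant amount of auxiliary storage is used; nothing grows with n.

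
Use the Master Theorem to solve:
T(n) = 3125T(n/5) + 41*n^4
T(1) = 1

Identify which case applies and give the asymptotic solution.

a=3125, b=5, f(n)=41*n^4.
log_5(3125) = 5 > 4.
Since f(n) = O(n^4) is polynomially smaller than n^5, Case 1 applies.
T(n) = Theta(n^5).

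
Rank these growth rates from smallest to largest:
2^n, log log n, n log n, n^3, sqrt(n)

Ordered by growth rate: log log n < sqrt(n) < n log n < n^3 < 2^n.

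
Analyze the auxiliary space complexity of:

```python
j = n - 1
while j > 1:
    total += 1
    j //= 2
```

Space complexity: O(1).
Only a constant amount of auxiliary storage is used; nothing grows with n.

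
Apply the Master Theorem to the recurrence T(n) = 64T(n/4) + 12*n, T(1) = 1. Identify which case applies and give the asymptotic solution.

a=64, b=4, f(n)=12*n.
log_4(64) = 3 > 1.
Since f(n) = O(n^1) is polynomially smaller than n^3, Case 1 applies.
T(n) = Theta(n^3).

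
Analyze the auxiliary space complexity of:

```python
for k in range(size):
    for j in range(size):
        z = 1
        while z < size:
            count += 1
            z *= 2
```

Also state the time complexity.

Space complexity: O(1).
Only a constant amount of auxiliary storage is used; nothing grows with n.
Time complexity: O(n^2 log n).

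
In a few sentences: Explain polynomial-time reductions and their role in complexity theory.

A poly-time reduction from A to B transforms any instance of A into an instance of B in polynomial time. If A reduces to B and B is in P, then A is in P. If A is NP-hard and A reduces to B, then B is NP-hard. Reductions transfer hardness upward and tractability downward.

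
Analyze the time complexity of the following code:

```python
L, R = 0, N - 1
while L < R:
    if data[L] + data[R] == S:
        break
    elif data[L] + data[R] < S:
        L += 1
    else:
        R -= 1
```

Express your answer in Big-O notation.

Time complexity: O(n).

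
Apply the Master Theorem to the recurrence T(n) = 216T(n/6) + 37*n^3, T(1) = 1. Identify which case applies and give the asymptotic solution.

a=216, b=6, f(n)=37*n^3.
log_6(216) = 3, so n^(log_b(a)) = n^3.
f(n) = Theta(n^3), so Case 2 applies.
T(n) = Theta(n^3 log n).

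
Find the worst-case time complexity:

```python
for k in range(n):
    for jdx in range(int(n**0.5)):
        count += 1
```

Time complexity: O(n * sqrt(n)).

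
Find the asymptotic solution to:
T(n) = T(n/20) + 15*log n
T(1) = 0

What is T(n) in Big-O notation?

Each of the log_20(n) levels adds O(log n). T(n) = O(log^2 n).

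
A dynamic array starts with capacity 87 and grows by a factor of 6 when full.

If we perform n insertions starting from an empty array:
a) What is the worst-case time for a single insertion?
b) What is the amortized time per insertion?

(a) Worst-case single insertion: O(n) -- when the array is full at capacity c, the resize copies all c elements, and c can be Theta(n).
(b) Resizes happen at sizes 87, 522, 3132, ... Total copy cost for n insertions: 87 + 522 + ... = O(n) (geometric series with ratio 1/6). Amortized cost per insertion: O(n)/n = O(1).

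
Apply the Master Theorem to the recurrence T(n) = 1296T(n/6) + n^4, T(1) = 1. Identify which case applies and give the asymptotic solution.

a=1296, b=6, f(n)=n^4.
log_6(1296) = 4, so n^(log_b(a)) = n^4.
f(n) = Theta(n^4), so Case 2 applies.
T(n) = Theta(n^4 log n).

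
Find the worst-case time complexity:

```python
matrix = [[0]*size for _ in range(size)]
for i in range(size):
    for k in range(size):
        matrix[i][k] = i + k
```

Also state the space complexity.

Time complexity: O(n^2).
Space complexity: O(n^2).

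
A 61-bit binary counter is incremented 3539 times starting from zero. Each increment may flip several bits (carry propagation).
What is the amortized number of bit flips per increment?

Bit i flips on every 2^i-th increment, so over 3539 increments bit i flips floor(3539/2^i) times. Summing over i: total flips < 2 * 3539. Amortized: < 2 = O(1) per increment.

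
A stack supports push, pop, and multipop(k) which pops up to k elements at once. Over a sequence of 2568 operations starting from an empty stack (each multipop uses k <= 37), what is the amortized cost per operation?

Each element is pushed exactly once and popped at most once (whether by pop or as part of a multipop). So the total number of individual pops over the whole sequence is at most the number of pushes, which is at most 2568. Total work <= 2 * 2568, hence O(1) amortized per operation.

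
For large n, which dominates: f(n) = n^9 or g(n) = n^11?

g(n) = n^11 grows faster: n^11/n^9 = n^2 -> infinity.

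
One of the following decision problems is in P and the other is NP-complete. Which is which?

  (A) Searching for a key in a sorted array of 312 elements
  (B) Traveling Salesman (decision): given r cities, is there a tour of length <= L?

(A) is P: binary search runs in O(log n).
(B) is NP-complete: reduces from Hamiltonian Cycle.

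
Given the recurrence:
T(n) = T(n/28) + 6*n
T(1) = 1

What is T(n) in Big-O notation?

Geometric series: 6*n*(1 + 1/28 + 1/28^2 + ...) = O(n). T(n) = O(n).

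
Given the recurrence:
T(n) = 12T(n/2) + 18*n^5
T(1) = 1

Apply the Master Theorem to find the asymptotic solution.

a=12, b=2, f(n)=18*n^5. log_2(12) = 3.585 < 5. Case 3: T(n) = O(n^5).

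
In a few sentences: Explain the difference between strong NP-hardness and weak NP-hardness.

A problem is strongly NP-hard if it remains NP-hard even when all numbers in the input are bounded by a polynomial in the input length. A weakly NP-hard problem admits a pseudopolynomial algorithm. Subset Sum is weakly NP-hard (has O(nW) DP). 3-SAT is strongly NP-hard (no numeric parameters).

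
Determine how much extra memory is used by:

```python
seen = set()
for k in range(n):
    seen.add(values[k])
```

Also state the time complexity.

Space complexity: O(n).
Auxiliary storage grows linearly with the input size n in the worst case.
Time complexity: O(n).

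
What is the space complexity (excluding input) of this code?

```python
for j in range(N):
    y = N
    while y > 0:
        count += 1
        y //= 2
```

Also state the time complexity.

Space complexity: O(1).
Only a constant amount of auxiliary storage is used; nothing grows with n.
Time complexity: O(n log n).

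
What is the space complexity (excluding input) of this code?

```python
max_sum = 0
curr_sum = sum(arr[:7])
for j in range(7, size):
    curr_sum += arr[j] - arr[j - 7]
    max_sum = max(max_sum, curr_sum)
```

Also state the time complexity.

Space complexity: O(1).
Only a constant amount of auxiliary storage is used; nothing grows with n.
Time complexity: O(n).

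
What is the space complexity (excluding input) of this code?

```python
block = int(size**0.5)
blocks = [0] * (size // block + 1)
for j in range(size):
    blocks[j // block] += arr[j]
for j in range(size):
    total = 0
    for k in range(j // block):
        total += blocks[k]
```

Space complexity: O(sqrt(n)).
Storage scales with sqrt(n).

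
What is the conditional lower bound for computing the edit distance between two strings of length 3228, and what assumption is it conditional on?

Under SETH (the Strong Exponential Time Hypothesis), edit distance on length-3228 strings cannot be computed in O(n^(2-epsilon)) time for any epsilon > 0 (Backurs-Indyk). The reduction is from CNF-SAT via the orthogonal vectors problem.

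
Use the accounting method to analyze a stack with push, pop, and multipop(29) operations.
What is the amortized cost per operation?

Assign 2 credits per push (1 for the push, 1 saved for a future pop). Each pop or element popped by multipop(29) uses 1 saved credit. Total credits never go negative, so amortized cost is O(1).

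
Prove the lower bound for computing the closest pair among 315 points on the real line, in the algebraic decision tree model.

Reduction from element distinctness: given 315 reals, the closest-pair distance is 0 iff two are equal. Element distinctness has an Omega(n log n) lower bound in the algebraic decision tree model (Ben-Or). Therefore closest pair on a line also requires Omega(n log n). Sorting then a linear scan achieves this.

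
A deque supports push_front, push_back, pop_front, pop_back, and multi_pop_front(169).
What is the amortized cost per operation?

Assign 2 credits to each push operation. A pop uses 1 saved credit. multi_pop_front(169) uses up to 169 saved credits from previous pushes. Credits never go negative. Amortized cost is O(1).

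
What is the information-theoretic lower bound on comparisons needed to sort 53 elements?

There are 53! = 4274883284060025564298013753389399649690343788366813724672000000000000 possible orderings. Each comparison gives 1 bit. We need at least ceil(log_2(4274883284060025564298013753389399649690343788366813724672000000000000)) = 232 comparisons.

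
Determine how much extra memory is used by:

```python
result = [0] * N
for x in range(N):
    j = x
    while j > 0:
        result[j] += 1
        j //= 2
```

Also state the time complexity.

Space complexity: O(n).
Auxiliary storage grows linearly with the input size n in the worst case.
Time complexity: O(n log n).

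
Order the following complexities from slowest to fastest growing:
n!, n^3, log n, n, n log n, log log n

Ordered by growth rate: log log n < log n < n < n log n < n^3 < n!.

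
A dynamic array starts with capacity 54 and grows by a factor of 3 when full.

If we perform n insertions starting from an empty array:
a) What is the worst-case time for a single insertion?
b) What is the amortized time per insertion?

(a) Worst-case single insertion: O(n) -- when the array is full at capacity c, the resize copies all c elements, and c can be Theta(n).
(b) Resizes happen at sizes 54, 162, 486, ... Total copy cost for n insertions: 54 + 162 + ... = O(n) (geometric series with ratio 1/3). Amortized cost per insertion: O(n)/n = O(1).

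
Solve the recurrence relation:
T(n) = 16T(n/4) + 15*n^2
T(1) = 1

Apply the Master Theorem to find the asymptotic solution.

a=16, b=4, f(n)=15*n^2. log_4(16) = 2. Case 2: T(n) = O(n^2 log n).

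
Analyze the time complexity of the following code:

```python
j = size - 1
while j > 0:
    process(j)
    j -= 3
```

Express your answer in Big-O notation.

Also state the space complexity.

Time complexity: O(n).
Space complexity: O(1).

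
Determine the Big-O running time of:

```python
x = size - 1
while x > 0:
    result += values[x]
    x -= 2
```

Time complexity: O(n).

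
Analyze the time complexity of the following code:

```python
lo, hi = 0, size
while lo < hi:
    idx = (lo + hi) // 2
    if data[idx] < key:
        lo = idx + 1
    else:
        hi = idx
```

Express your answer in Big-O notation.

Time complexity: O(log n).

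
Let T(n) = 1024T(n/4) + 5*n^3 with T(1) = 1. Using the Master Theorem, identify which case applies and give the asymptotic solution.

a=1024, b=4, f(n)=5*n^3.
log_4(1024) = 5 > 3.
Since f(n) = O(n^3) is polynomially smaller than n^5, Case 1 applies.
T(n) = Theta(n^5).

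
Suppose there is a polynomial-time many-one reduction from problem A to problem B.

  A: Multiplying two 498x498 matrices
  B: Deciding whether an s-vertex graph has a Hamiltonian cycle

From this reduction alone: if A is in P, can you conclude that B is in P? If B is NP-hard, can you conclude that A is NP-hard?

A poly-time reduction A <=_p B transfers tractability DOWN (B easy => A easy) and hardness UP (A hard => B hard), not the reverse.
From A in P, the reduction alone does NOT give B in P: any problem in P trivially reduces to SAT, yet SAT is not known to be in P.
From B NP-hard, the reduction alone does NOT give A NP-hard: again, easy problems reduce to hard ones.
(Here in fact A is P and B is NP-complete.)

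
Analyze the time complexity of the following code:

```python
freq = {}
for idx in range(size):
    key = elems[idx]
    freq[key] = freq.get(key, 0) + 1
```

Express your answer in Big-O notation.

Time complexity: O(n).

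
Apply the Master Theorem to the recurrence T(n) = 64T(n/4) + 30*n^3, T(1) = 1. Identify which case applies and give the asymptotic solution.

a=64, b=4, f(n)=30*n^3.
log_4(64) = 3, so n^(log_b(a)) = n^3.
f(n) = Theta(n^3), so Case 2 applies.
T(n) = Theta(n^3 log n).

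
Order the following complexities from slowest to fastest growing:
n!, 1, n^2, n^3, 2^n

Ordered by growth rate: 1 < n^2 < n^3 < 2^n < n!.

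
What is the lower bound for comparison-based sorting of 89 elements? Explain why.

A comparison-based sorting algorithm corresponds to a decision tree. With 89! possible permutations, the tree has 89! leaves. The height is at least log_2(89!) = Omega(n log n) by Stirling's approximation.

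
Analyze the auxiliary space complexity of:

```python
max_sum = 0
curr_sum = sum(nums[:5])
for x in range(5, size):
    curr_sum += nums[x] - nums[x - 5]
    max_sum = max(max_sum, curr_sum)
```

Space complexity: O(1).
Only a constant amount of auxiliary storage is used; nothing grows with n.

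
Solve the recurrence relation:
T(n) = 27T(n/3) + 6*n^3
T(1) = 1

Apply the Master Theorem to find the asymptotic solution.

a=27, b=3, f(n)=6*n^3. log_3(27) = 3. Case 2: T(n) = O(n^3 log n).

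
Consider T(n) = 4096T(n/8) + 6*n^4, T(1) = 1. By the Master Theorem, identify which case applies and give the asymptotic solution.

a=4096, b=8, f(n)=6*n^4.
log_8(4096) = 4, so n^(log_b(a)) = n^4.
f(n) = Theta(n^4), so Case 2 applies.
T(n) = Theta(n^4 log n).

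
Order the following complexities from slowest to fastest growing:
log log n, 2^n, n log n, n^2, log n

Ordered by growth rate: log log n < log n < n log n < n^2 < 2^n.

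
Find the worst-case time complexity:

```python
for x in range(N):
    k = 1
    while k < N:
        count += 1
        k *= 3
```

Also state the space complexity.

Time complexity: O(n log n).
Space complexity: O(1).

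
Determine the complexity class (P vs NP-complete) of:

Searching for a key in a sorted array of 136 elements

This problem is in P: binary search runs in O(log n).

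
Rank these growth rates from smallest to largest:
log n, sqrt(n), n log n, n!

Ordered by growth rate: log n < sqrt(n) < n log n < n!.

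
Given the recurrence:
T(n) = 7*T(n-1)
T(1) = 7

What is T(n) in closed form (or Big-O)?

Each step multiplies by 7. T(n) = T(1)*7^(n-1) = 7*7^(n-1).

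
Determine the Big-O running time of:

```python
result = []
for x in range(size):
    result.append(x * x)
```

Time complexity: O(n).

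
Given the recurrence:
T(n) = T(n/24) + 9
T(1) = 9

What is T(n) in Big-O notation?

Each step divides n by 24 and adds 9. After log_24(n) steps, T(n) = O(log n).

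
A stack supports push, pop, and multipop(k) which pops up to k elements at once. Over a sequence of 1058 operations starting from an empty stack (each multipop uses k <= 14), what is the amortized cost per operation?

Each element is pushed exactly once and popped at most once (whether by pop or as part of a multipop). So the total number of individual pops over the whole sequence is at most the number of pushes, which is at most 1058. Total work <= 2 * 1058, hence O(1) amortized per operation.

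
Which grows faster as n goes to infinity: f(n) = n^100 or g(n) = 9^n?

g(n) = 9^n grows faster: any exponential with base > 1 dominates every polynomial.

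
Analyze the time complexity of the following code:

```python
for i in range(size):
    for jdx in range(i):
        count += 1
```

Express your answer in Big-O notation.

Time complexity: O(n^2).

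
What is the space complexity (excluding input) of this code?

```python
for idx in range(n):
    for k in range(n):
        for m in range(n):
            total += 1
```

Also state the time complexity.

Space complexity: O(1).
Only a constant amount of auxiliary storage is used; nothing grows with n.
Time complexity: O(n^3).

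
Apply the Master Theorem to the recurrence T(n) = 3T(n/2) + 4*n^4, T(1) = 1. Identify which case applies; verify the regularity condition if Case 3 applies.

a=3, b=2, f(n)=4*n^4.
log_2(3) = 1.585 < 4.
f(n) = Omega(n^(1.585+epsilon)) for some epsilon > 0, so Case 3 is the candidate.
Regularity: a*f(n/b) = 3*4*(n/2)^4 = (3/16)*4*n^4 <= c*f(n) with c = 3/16 < 1. Satisfied.
Case 3: T(n) = Theta(n^4).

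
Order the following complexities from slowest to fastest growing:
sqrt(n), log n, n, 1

Ordered by growth rate: 1 < log n < sqrt(n) < n.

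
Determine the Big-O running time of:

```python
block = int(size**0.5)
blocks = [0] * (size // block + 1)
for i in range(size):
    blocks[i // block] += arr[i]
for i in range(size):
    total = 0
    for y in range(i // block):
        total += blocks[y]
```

Time complexity: O(n * sqrt(n)).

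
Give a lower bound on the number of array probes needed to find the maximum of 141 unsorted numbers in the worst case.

Adversary: any unprobed cell could hold a value larger than everything seen so far. If fewer than 141 cells are probed, the adversary places the max in an unprobed cell. So all 141 cells must be examined; together with 141-1 comparisons this is tight.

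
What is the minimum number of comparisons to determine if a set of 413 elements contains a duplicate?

Determining if 413 elements are all distinct requires Omega(n log n) comparisons in the comparison model. This follows from the element distinctness lower bound.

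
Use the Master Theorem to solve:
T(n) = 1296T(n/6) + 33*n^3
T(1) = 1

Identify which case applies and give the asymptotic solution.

a=1296, b=6, f(n)=33*n^3.
log_6(1296) = 4 > 3.
Since f(n) = O(n^3) is polynomially smaller than n^4, Case 1 applies.
T(n) = Theta(n^4).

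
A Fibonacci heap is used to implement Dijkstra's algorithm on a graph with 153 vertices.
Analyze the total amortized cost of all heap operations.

Dijkstra performs 153 insert, 153 extract-min, and at most E decrease-key operations. With Fibonacci heap: insert O(1) amortized, extract-min O(log n) amortized, decrease-key O(1) amortized. Total with n = 153: O(n * 1 + n * log n + E * 1) = O(n log n + E).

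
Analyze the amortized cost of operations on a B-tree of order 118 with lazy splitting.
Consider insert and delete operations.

In a B-tree of order 118, a node splits when it has 118 keys. With lazy splitting, we use potential Phi = number of full nodes + number of near-empty nodes. Each split costs O(1) but reduces potential. Between splits, at least 59 insertions must occur in that node. Amortized structural cost is O(1) per operation, plus O(log_118 n) traversal.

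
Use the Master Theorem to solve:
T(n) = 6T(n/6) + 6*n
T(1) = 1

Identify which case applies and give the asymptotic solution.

a=6, b=6, f(n)=6*n.
log_6(6) = 1, so n^(log_b(a)) = n.
f(n) = Theta(n), so Case 2 applies.
T(n) = Theta(n log n).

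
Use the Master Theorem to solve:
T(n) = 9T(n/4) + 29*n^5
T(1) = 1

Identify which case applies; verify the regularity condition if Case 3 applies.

a=9, b=4, f(n)=29*n^5.
log_4(9) = 1.585 < 5.
f(n) = Omega(n^(1.585+epsilon)) for some epsilon > 0, so Case 3 is the candidate.
Regularity: a*f(n/b) = 9*29*(n/4)^5 = (9/1024)*29*n^5 <= c*f(n) with c = 9/1024 < 1. Satisfied.
Case 3: T(n) = Theta(n^5).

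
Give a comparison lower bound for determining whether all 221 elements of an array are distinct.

In the algebraic decision-tree model, the YES region for element distinctness on 221 elements has 221! connected components (one per ordering). Ben-Or's theorem then gives a lower bound of Omega(log(n!)) = Omega(n log n).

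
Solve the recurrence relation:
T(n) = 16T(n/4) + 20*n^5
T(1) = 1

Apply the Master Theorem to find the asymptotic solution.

a=16, b=4, f(n)=20*n^5. log_4(16) = 2 < 5. Case 3: T(n) = O(n^5).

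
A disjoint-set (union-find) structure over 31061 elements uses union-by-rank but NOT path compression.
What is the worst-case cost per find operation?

Union-by-rank alone keeps every tree's height <= log_2(31061) ~= 14.9. Each find traverses from a node to its root, costing O(height) = O(log n). Without path compression this bound is tight.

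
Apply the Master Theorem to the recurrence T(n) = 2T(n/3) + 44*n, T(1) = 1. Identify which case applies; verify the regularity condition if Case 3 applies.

a=2, b=3, f(n)=44*n.
log_3(2) = 0.6309 < 1.
f(n) = Omega(n^(0.6309+epsilon)) for some epsilon > 0, so Case 3 is the candidate.
Regularity: a*f(n/b) = 2*44*(n/3)^1 = (2/3)*44*n^1 <= c*f(n) with c = 2/3 < 1. Satisfied.
Case 3: T(n) = Theta(n).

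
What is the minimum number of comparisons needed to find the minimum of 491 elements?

Finding the minimum requires 490 comparisons, identical reasoning to finding the maximum. Each comparison eliminates one candidate.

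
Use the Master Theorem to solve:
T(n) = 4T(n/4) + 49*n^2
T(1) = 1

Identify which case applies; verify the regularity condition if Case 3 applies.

a=4, b=4, f(n)=49*n^2.
log_4(4) = 1 < 2.
f(n) = Omega(n^(1+epsilon)) for some epsilon > 0, so Case 3 is the candidate.
Regularity: a*f(n/b) = 4*49*(n/4)^2 = (4/16)*49*n^2 <= c*f(n) with c = 4/16 < 1. Satisfied.
Case 3: T(n) = Theta(n^2).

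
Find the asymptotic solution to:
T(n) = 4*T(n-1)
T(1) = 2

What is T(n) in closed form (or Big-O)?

Each step multiplies by 4. T(n) = T(1)*4^(n-1) = 2*4^(n-1).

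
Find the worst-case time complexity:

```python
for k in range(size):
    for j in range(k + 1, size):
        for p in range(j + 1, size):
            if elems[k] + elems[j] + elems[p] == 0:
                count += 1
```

Time complexity: O(n^3).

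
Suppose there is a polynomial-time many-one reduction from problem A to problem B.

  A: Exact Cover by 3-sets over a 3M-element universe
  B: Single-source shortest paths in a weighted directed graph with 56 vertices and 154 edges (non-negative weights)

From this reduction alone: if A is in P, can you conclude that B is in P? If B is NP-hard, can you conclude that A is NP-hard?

A poly-time reduction A <=_p B transfers tractability DOWN (B easy => A easy) and hardness UP (A hard => B hard), not the reverse.
From A in P, the reduction alone does NOT give B in P: any problem in P trivially reduces to SAT, yet SAT is not known to be in P.
From B NP-hard, the reduction alone does NOT give A NP-hard: again, easy problems reduce to hard ones.
(Here in fact A is NP-complete and B is in P, so no such reduction is known -- its existence would imply P = NP; the analysis concerns only what the assumed reduction would or would not let you conclude.)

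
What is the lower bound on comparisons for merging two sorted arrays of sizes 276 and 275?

Adversary argument: with sizes 276 and 275 (differing by at most 1), interleave the two arrays so that every consecutive pair in the output comes from different inputs. Then each of the 550 adjacent output pairs must be directly compared, or the algorithm cannot determine their relative order. So 550 comparisons are necessary; standard merge achieves this.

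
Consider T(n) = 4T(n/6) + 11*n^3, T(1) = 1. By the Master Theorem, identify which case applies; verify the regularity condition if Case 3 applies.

a=4, b=6, f(n)=11*n^3.
log_6(4) = 0.7737 < 3.
f(n) = Omega(n^(0.7737+epsilon)) for some epsilon > 0, so Case 3 is the candidate.
Regularity: a*f(n/b) = 4*11*(n/6)^3 = (4/216)*11*n^3 <= c*f(n) with c = 4/216 < 1. Satisfied.
Case 3: T(n) = Theta(n^3).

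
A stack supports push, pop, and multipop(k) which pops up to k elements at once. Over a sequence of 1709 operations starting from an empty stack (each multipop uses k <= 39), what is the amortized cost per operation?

Each element is pushed exactly once and popped at most once (whether by pop or as part of a multipop). So the total number of individual pops over the whole sequence is at most the number of pushes, which is at most 1709. Total work <= 2 * 1709, hence O(1) amortized per operation.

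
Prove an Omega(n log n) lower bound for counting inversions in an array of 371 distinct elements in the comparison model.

Decision-tree argument: at any leaf, the comparisons made (with transitivity) must totally order all 371 elements -- otherwise some pair (i,j) is unordered, and an adversary can present two inputs agreeing on every comparison made but with that pair flipped, changing the inversion count by 1, so the leaf's output is wrong on one of them. Hence the tree has >= 371! leaves and height >= log_2(371!) = Omega(n log n). Modified merge sort achieves O(n log n).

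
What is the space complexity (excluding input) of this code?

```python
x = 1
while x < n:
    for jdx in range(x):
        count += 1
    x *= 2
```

Space complexity: O(1).
Only a constant amount of auxiliary storage is used; nothing grows with n.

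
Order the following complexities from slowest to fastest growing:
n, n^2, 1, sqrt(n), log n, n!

Ordered by growth rate: 1 < log n < sqrt(n) < n < n^2 < n!.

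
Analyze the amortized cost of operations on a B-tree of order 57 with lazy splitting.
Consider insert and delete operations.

In a B-tree of order 57, a node splits when it has 57 keys. With lazy splitting, we use potential Phi = number of full nodes + number of near-empty nodes. Each split costs O(1) but reduces potential. Between splits, at least 28 insertions must occur in that node. Amortized structural cost is O(1) per operation, plus O(log_57 n) traversal.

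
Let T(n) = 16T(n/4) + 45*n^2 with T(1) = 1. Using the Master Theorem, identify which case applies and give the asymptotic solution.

a=16, b=4, f(n)=45*n^2.
log_4(16) = 2, so n^(log_b(a)) = n^2.
f(n) = Theta(n^2), so Case 2 applies.
T(n) = Theta(n^2 log n).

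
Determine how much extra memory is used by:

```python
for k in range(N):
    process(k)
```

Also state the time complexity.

Space complexity: O(1).
Only a constant amount of auxiliary storage is used; nothing grows with n.
Time complexity: O(n).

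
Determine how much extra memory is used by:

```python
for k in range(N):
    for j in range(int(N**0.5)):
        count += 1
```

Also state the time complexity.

Space complexity: O(1).
Only a constant amount of auxiliary storage is used; nothing grows with n.
Time complexity: O(n * sqrt(n)).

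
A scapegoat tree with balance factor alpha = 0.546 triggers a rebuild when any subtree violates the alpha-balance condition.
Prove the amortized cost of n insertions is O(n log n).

Define potential Phi = c * sum of |size(left(v)) - size(right(v))| over all nodes. An insertion at depth d costs O(d) = O(log n) and increases Phi by O(log n). When a rebuild of subtree of size s occurs, it costs O(s) but reduces Phi by Omega(s). With alpha = 0.546, between rebuilds Omega(s) insertions must occur. Amortized cost per insertion: O(log n).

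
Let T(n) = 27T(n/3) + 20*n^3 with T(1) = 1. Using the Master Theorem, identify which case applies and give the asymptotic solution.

a=27, b=3, f(n)=20*n^3.
log_3(27) = 3, so n^(log_b(a)) = n^3.
f(n) = Theta(n^3), so Case 2 applies.
T(n) = Theta(n^3 log n).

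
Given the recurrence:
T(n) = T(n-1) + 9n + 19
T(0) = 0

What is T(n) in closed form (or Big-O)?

Dominant term in sum is 9*sum(i, i=1..n) = 9*n*(n+1)/2 = O(n^2).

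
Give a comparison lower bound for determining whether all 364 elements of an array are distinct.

In the algebraic decision-tree model, the YES region for element distinctness on 364 elements has 364! connected components (one per ordering). Ben-Or's theorem then gives a lower bound of Omega(log(n!)) = Omega(n log n).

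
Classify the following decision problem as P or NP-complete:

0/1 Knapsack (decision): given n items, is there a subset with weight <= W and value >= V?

This problem is NP-complete: reduces from Subset Sum.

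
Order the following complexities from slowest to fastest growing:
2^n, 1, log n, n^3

Ordered by growth rate: 1 < log n < n^3 < 2^n.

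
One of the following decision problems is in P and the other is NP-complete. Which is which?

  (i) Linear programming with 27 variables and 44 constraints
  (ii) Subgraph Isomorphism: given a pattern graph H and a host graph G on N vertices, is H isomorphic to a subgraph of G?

(i) is P: the ellipsoid and interior-point methods run in polynomial time.
(ii) is NP-complete: generalizes Clique and Hamiltonian Path (pattern size is part of the input).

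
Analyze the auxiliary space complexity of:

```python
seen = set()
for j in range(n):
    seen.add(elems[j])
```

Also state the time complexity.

Space complexity: O(n).
Auxiliary storage grows linearly with the input size n in the worst case.
Time complexity: O(n).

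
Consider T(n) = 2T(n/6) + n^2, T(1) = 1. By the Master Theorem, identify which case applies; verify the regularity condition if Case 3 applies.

a=2, b=6, f(n)=n^2.
log_6(2) = 0.3869 < 2.
f(n) = Omega(n^(0.3869+epsilon)) for some epsilon > 0, so Case 3 is the candidate.
Regularity: a*f(n/b) = 2*1*(n/6)^2 = (2/36)*1*n^2 <= c*f(n) with c = 2/36 < 1. Satisfied.
Case 3: T(n) = Theta(n^2).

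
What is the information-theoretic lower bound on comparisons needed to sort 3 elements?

There are 3! = 6 possible orderings. Each comparison gives 1 bit. We need at least ceil(log_2(6)) = 3 comparisons.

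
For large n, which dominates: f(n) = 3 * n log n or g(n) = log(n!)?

f(n) = 3 * n log n and g(n) = log(n!) are Theta of each other: Stirling: log(n!) = n log n - n + O(log n) = Theta(n log n); the constant 3 doesn't change the Theta class.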